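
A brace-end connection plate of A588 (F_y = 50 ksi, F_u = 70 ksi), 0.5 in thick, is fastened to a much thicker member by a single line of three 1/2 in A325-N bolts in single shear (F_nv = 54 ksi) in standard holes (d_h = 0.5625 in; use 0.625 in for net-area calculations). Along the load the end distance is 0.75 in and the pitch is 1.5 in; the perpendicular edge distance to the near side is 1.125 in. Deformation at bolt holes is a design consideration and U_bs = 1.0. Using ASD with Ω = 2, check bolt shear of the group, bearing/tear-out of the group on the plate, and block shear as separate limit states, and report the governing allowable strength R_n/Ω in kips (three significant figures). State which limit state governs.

15.9 kips (bolt shear governs)

Bolt shear: A_b = π·0.5²/4 = 0.1963 in²; R_n = 54 × 0.1963 × 3 × 1 = 31.81 kips → 31.81 / 2 = 15.9 kips.
Bearing: edge l_c = 0.4688, r_n = 19.69 kips; interior l_c = 0.9375, r_n = 39.38 kips; R_n = 19.69 + 2·39.38 = 98.44 kips → 49.2 kips.
Block shear: A_gv = 1.875, A_nv = 1.094, A_nt = 0.4062 in²; R_n = min(0.6F_uA_nv, 0.6F_yA_gv) + U_bs·F_u·A_nt = 74.38 kips → 37.2 kips.
Bolt shear governs: 15.9 kips.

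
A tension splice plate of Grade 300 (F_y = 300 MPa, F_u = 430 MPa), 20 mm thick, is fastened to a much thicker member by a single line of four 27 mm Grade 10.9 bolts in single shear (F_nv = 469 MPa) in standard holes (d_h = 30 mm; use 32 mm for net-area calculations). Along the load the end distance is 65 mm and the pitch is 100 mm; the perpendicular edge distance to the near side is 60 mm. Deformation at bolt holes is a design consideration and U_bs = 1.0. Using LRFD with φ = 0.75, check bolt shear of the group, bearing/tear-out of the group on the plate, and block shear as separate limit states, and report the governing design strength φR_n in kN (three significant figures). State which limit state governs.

806 kN (bolt shear governs)

Bolt shear: A_b = π·27²/4 = 572.6 mm²; R_n = 469 × 572.6 × 4 × 1 / 1000 = 1074 kN → 0.75 × 1074 = 806 kN.
Bearing: edge l_c = 50, r_n = 516 kN; interior l_c = 70, r_n = 557.3 kN; R_n = 516 + 3·557.3 = 2188 kN → 1640 kN.
Block shear: A_gv = 7300, A_nv = 5060, A_nt = 880 mm²; R_n = min(0.6F_uA_nv, 0.6F_yA_gv) + U_bs·F_u·A_nt = 1684 kN → 1260 kN.
Bolt shear governs: 806 kN.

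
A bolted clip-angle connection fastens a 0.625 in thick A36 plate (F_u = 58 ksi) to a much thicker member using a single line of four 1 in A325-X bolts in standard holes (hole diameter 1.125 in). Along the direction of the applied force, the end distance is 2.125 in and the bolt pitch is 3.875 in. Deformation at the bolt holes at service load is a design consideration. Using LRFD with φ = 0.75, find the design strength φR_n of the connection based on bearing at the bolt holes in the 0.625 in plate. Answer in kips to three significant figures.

Per bolt r_n = 1.2 l_c t F_u ≤ 2.4 d t F_u; upper limit = 2.4 × 1 × 0.625 × 58 = 87 kips.
Edge bolt: l_c = 2.125 − 1.125/2 = 1.562 in → 1.2 × 1.562 × 0.625 × 58 = 67.97 → r_n = 67.97 kips.
Interior bolts: l_c = 3.875 − 1.125 = 2.75 in → 1.2 × 2.75 × 0.625 × 58 = 119.6 → r_n = 87 kips.
R_n = 1 × 67.97 + 3 × 87 = 329 kips.
Design strength φR_n = 0.75 × 329 = 247 kips.

247 kips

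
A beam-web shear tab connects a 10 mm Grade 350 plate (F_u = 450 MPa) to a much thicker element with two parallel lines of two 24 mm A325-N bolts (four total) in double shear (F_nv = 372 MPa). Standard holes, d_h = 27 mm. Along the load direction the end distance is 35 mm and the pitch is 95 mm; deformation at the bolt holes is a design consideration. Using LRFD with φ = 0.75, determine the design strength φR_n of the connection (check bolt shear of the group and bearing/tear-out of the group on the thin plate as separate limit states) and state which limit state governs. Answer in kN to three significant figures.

Bolt shear: A_b = π·24²/4 = 452.4 mm²; R_n = 372 × 452.4 × 4 × 2 / 1000 = 1346 kN → 0.75 × 1346 = 1010 kN.
Bearing (1.2 l_c t F_u ≤ 2.4 d t F_u): upper limit = 2.4·24·10·450 / 1000 = 259.2 kN.
  Edge l_c = 35 − 27/2 = 21.5 → r_n = 116.1 kN; interior l_c = 95 − 27 = 68 → r_n = 259.2 kN.
  R_n,bearing = 2·116.1 + 2·259.2 = 750.6 kN → 0.75 × 750.6 = 563 kN.
Bearing governs: 563 kN.

563 kN (bearing governs)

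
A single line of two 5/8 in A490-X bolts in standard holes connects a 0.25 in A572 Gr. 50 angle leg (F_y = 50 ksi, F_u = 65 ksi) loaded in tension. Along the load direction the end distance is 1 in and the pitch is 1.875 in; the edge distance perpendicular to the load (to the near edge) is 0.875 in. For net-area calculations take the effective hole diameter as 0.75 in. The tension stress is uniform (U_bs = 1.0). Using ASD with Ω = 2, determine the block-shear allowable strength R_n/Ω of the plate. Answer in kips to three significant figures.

12.6 kips

Shear plane L_v = 1 + 1·1.875 = 2.875 in; A_gv = 2.875 × 0.25 = 0.7188 in².
A_nv = (2.875 − 1.5·0.75) × 0.25 = 0.4375 in².
A_nt = (0.875 − 0.5·0.75) × 0.25 = 0.125 in².
0.6 F_u A_nv = 17.06 kips; 0.6 F_y A_gv = 21.56 kips → shear rupture governs the shear term.
R_n = 17.06 + 1.0 × 65 × 0.125 = 25.19 kips.
Allowable strength R_n/Ω = 25.19 / 2 = 12.6 kips.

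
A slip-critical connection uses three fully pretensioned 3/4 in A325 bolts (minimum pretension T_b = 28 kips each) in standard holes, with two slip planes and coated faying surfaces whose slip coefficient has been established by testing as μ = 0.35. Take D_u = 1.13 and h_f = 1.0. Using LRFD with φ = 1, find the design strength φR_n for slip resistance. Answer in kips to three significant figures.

66.4 kips

R_n = μ · D_u · h_f · T_b · n_s · n_b = 0.35 × 1.13 × 1.0 × 28 × 2 × 3 = 66.44 kips.
Design strength φR_n = 1 × 66.44 = 66.4 kips.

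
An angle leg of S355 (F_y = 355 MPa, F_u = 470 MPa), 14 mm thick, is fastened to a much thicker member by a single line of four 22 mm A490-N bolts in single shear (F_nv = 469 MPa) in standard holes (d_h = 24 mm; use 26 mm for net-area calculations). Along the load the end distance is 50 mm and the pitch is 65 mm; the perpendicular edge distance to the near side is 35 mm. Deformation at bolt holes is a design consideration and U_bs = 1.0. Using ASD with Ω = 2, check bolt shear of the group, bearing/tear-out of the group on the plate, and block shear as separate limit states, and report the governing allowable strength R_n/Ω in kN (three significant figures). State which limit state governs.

357 kN (bolt shear governs)

Bolt shear: A_b = π·22²/4 = 380.1 mm²; R_n = 469 × 380.1 × 4 × 1 / 1000 = 713.1 kN → 713.1 / 2 = 357 kN.
Bearing: edge l_c = 38, r_n = 300 kN; interior l_c = 41, r_n = 323.7 kN; R_n = 300 + 3·323.7 = 1271 kN → 636 kN.
Block shear: A_gv = 3430, A_nv = 2156, A_nt = 308 mm²; R_n = min(0.6F_uA_nv, 0.6F_yA_gv) + U_bs·F_u·A_nt = 752.8 kN → 376 kN.
Bolt shear governs: 357 kN.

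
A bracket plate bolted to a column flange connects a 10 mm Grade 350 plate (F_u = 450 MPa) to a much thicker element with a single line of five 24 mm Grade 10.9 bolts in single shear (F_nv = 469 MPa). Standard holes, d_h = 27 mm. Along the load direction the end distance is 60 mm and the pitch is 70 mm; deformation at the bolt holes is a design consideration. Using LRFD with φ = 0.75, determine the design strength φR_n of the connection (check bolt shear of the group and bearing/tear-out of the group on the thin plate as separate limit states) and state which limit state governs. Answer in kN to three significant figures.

Bolt shear: A_b = π·24²/4 = 452.4 mm²; R_n = 469 × 452.4 × 5 × 1 / 1000 = 1061 kN → 0.75 × 1061 = 796 kN.
Bearing (1.2 l_c t F_u ≤ 2.4 d t F_u): upper limit = 2.4·24·10·450 / 1000 = 259.2 kN.
  Edge l_c = 60 − 27/2 = 46.5 → r_n = 251.1 kN; interior l_c = 70 − 27 = 43 → r_n = 232.2 kN.
  R_n,bearing = 1·251.1 + 4·232.2 = 1180 kN → 0.75 × 1180 = 885 kN.
Bolt shear governs: 796 kN.

796 kN (bolt shear governs)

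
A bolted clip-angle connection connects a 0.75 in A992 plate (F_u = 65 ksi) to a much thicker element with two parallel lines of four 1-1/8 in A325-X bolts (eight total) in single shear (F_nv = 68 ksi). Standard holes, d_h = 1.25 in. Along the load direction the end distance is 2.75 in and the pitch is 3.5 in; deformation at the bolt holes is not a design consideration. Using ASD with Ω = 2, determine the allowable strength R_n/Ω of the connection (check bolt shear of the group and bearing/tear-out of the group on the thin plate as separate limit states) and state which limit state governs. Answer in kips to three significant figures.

270 kips (bolt shear governs)

Bolt shear: A_b = π·1.125²/4 = 0.994 in²; R_n = 68 × 0.994 × 8 × 1 = 540.7 kips → 540.7 / 2 = 270 kips.
Bearing (1.5 l_c t F_u ≤ 3.0 d t F_u): upper limit = 3.0·1.125·0.75·65 = 164.5 kips.
  Edge l_c = 2.75 − 1.25/2 = 2.125 → r_n = 155.4 kips; interior l_c = 3.5 − 1.25 = 2.25 → r_n = 164.5 kips.
  R_n,bearing = 2·155.4 + 6·164.5 = 1298 kips → 1298 / 2 = 649 kips.
Bolt shear governs: 270 kips.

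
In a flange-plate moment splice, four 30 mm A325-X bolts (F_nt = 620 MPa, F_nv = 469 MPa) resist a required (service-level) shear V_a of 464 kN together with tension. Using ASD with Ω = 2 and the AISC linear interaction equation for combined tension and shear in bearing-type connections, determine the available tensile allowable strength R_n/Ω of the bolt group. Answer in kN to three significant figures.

A_b = π·30²/4 = 706.9 mm²; f_rv = 464 × 1000 / (4 × 706.9) = 164.1 MPa.
F'_nt = 1.3 F_nt − (Ω F_nt / F_nv) f_rv = 1.3·620 − (2·620/469)·164.1 = 372.1 MPa, capped at F_nt → F'_nt = 372.1 MPa.
R_n = F'_nt · A_b · n = 372.1 × 706.9 × 4 / 1000 = 1052 kN.
Allowable strength R_n/Ω = 1052 / 2 = 526 kN.

526 kN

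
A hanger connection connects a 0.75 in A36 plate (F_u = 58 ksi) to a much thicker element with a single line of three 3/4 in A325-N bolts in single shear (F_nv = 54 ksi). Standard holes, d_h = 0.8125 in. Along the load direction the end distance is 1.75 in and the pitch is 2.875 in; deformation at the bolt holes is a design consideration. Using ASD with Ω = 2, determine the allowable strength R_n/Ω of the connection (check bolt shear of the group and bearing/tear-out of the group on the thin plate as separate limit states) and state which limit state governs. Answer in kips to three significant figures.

Bolt shear: A_b = π·0.75²/4 = 0.4418 in²; R_n = 54 × 0.4418 × 3 × 1 = 71.57 kips → 71.57 / 2 = 35.8 kips.
Bearing (1.2 l_c t F_u ≤ 2.4 d t F_u): upper limit = 2.4·0.75·0.75·58 = 78.3 kips.
  Edge l_c = 1.75 − 0.8125/2 = 1.344 → r_n = 70.14 kips; interior l_c = 2.875 − 0.8125 = 2.062 → r_n = 78.3 kips.
  R_n,bearing = 1·70.14 + 2·78.3 = 226.7 kips → 226.7 / 2 = 113 kips.
Bolt shear governs: 35.8 kips.

35.8 kips (bolt shear governs)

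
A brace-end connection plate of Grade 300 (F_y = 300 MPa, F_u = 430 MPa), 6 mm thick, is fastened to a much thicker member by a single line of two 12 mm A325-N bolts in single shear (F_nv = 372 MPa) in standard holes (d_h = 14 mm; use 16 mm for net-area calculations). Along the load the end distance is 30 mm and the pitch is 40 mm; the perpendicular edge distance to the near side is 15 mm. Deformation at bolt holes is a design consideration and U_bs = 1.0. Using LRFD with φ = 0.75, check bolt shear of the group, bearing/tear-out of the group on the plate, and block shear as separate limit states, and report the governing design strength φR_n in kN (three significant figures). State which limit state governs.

Bolt shear: A_b = π·12²/4 = 113.1 mm²; R_n = 372 × 113.1 × 2 × 1 / 1000 = 84.14 kN → 0.75 × 84.14 = 63.1 kN.
Bearing: edge l_c = 23, r_n = 71.21 kN; interior l_c = 26, r_n = 74.3 kN; R_n = 71.21 + 1·74.3 = 145.5 kN → 109 kN.
Block shear: A_gv = 420, A_nv = 276, A_nt = 42 mm²; R_n = min(0.6F_uA_nv, 0.6F_yA_gv) + U_bs·F_u·A_nt = 89.27 kN → 67 kN.
Bolt shear governs: 63.1 kN.

63.1 kN (bolt shear governs)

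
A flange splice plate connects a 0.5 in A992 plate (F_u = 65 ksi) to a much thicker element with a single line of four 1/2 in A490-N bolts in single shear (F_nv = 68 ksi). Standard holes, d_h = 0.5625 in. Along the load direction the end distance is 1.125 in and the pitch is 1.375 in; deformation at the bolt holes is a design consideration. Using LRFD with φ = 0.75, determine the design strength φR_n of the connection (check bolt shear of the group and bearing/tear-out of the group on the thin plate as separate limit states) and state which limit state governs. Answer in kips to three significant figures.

Bolt shear: A_b = π·0.5²/4 = 0.1963 in²; R_n = 68 × 0.1963 × 4 × 1 = 53.41 kips → 0.75 × 53.41 = 40.1 kips.
Bearing (1.2 l_c t F_u ≤ 2.4 d t F_u): upper limit = 2.4·0.5·0.5·65 = 39 kips.
  Edge l_c = 1.125 − 0.5625/2 = 0.8438 → r_n = 32.91 kips; interior l_c = 1.375 − 0.5625 = 0.8125 → r_n = 31.69 kips.
  R_n,bearing = 1·32.91 + 3·31.69 = 128 kips → 0.75 × 128 = 96 kips.
Bolt shear governs: 40.1 kips.

40.1 kips (bolt shear governs)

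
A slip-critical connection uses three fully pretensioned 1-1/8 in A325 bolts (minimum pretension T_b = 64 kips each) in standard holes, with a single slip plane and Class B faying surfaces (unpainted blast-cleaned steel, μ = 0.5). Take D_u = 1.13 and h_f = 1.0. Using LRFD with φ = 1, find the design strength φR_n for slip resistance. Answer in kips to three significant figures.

R_n = μ · D_u · h_f · T_b · n_s · n_b = 0.5 × 1.13 × 1.0 × 64 × 1 × 3 = 108.5 kips.
Design strength φR_n = 1 × 108.5 = 108 kips.

108 kips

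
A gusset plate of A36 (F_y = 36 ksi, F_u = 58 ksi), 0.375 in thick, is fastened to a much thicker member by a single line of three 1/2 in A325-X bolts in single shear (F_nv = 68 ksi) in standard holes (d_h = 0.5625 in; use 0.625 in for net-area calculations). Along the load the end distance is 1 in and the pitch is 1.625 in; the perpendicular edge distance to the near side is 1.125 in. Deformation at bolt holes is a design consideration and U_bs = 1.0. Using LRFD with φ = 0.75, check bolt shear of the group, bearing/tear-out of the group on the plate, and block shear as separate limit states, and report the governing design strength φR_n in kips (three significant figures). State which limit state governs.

30 kips (bolt shear governs)

Bolt shear: A_b = π·0.5²/4 = 0.1963 in²; R_n = 68 × 0.1963 × 3 × 1 = 40.06 kips → 0.75 × 40.06 = 30 kips.
Bearing: edge l_c = 0.7188, r_n = 18.76 kips; interior l_c = 1.062, r_n = 26.1 kips; R_n = 18.76 + 2·26.1 = 70.96 kips → 53.2 kips.
Block shear: A_gv = 1.594, A_nv = 1.008, A_nt = 0.3047 in²; R_n = min(0.6F_uA_nv, 0.6F_yA_gv) + U_bs·F_u·A_nt = 52.1 kips → 39.1 kips.
Bolt shear governs: 30 kips.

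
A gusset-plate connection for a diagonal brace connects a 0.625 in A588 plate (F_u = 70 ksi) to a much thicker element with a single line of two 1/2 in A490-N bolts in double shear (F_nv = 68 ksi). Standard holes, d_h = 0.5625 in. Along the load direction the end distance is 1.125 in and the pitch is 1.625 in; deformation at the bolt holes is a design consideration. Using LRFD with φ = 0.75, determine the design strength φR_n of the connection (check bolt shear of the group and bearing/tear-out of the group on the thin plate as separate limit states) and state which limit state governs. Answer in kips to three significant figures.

Bolt shear: A_b = π·0.5²/4 = 0.1963 in²; R_n = 68 × 0.1963 × 2 × 2 = 53.41 kips → 0.75 × 53.41 = 40.1 kips.
Bearing (1.2 l_c t F_u ≤ 2.4 d t F_u): upper limit = 2.4·0.5·0.625·70 = 52.5 kips.
  Edge l_c = 1.125 − 0.5625/2 = 0.8438 → r_n = 44.3 kips; interior l_c = 1.625 − 0.5625 = 1.062 → r_n = 52.5 kips.
  R_n,bearing = 1·44.3 + 1·52.5 = 96.8 kips → 0.75 × 96.8 = 72.6 kips.
Bolt shear governs: 40.1 kips.

40.1 kips (bolt shear governs)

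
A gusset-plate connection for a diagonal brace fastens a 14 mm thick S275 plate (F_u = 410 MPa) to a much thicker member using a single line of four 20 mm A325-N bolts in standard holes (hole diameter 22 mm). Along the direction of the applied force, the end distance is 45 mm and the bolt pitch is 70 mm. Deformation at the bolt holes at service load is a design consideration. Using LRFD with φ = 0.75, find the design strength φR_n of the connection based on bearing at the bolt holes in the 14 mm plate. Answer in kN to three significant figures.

796 kN

Per bolt r_n = 1.2 l_c t F_u ≤ 2.4 d t F_u; upper limit = 2.4 × 20 × 14 × 410 / 1000 = 275.5 kN.
Edge bolt: l_c = 45 − 22/2 = 34 mm → 1.2 × 34 × 14 × 410 / 1000 = 234.2 → r_n = 234.2 kN.
Interior bolts: l_c = 70 − 22 = 48 mm → 1.2 × 48 × 14 × 410 / 1000 = 330.6 → r_n = 275.5 kN.
R_n = 1 × 234.2 + 3 × 275.5 = 1061 kN.
Design strength φR_n = 0.75 × 1061 = 796 kN.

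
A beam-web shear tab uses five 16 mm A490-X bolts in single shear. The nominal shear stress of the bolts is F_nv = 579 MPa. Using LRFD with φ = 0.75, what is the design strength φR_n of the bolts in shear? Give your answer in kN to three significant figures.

A_b = π × 16² / 4 = 201.1 mm².
R_n = F_nv · A_b · n · n_s = 579 × 201.1 × 5 × 1 / 1000 = 582.1 kN.
Design strength φR_n = 0.75 × 582.1 = 437 kN.

437 kN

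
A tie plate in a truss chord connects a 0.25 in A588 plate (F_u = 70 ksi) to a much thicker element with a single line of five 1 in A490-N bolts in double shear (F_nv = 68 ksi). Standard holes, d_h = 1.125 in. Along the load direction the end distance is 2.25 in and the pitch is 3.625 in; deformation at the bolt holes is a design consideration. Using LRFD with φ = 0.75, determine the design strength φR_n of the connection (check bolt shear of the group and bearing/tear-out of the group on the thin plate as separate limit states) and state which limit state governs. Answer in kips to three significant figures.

153 kips (bearing governs)

Bolt shear: A_b = π·1²/4 = 0.7854 in²; R_n = 68 × 0.7854 × 5 × 2 = 534.1 kips → 0.75 × 534.1 = 401 kips.
Bearing (1.2 l_c t F_u ≤ 2.4 d t F_u): upper limit = 2.4·1·0.25·70 = 42 kips.
  Edge l_c = 2.25 − 1.125/2 = 1.688 → r_n = 35.44 kips; interior l_c = 3.625 − 1.125 = 2.5 → r_n = 42 kips.
  R_n,bearing = 1·35.44 + 4·42 = 203.4 kips → 0.75 × 203.4 = 153 kips.
Bearing governs: 153 kips.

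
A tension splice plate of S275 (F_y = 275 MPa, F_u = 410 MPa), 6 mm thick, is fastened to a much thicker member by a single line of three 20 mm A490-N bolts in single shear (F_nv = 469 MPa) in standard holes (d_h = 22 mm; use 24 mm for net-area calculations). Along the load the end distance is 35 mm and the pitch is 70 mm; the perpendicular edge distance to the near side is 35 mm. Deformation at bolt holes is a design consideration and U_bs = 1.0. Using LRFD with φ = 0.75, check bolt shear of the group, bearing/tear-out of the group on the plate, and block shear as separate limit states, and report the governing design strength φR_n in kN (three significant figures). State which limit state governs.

170 kN (block shear governs)

Bolt shear: A_b = π·20²/4 = 314.2 mm²; R_n = 469 × 314.2 × 3 × 1 / 1000 = 442 kN → 0.75 × 442 = 332 kN.
Bearing: edge l_c = 24, r_n = 70.85 kN; interior l_c = 48, r_n = 118.1 kN; R_n = 70.85 + 2·118.1 = 307 kN → 230 kN.
Block shear: A_gv = 1050, A_nv = 690, A_nt = 138 mm²; R_n = min(0.6F_uA_nv, 0.6F_yA_gv) + U_bs·F_u·A_nt = 226.3 kN → 170 kN.
Block shear governs: 170 kN.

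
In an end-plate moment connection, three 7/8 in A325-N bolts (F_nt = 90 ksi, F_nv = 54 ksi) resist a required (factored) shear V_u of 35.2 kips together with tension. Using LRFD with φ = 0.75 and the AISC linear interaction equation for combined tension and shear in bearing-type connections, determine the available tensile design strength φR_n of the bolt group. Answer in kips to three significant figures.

A_b = π·0.875²/4 = 0.6013 in²; f_rv = 35.2 / (3 × 0.6013) = 19.51 ksi.
F'_nt = 1.3 F_nt − (F_nt / φF_nv) f_rv = 1.3·90 − (90/(0.75·54))·19.51 = 73.64 ksi, capped at F_nt → F'_nt = 73.64 ksi.
R_n = F'_nt · A_b · n = 73.64 × 0.6013 × 3 = 132.8 kips.
Design strength φR_n = 0.75 × 132.8 = 99.6 kips.

99.6 kips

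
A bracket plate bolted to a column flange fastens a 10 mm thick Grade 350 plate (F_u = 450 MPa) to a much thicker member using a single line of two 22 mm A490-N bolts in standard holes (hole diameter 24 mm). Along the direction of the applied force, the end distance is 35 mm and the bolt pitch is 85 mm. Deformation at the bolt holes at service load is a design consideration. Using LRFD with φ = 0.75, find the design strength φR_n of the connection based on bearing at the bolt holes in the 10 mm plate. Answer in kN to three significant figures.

Per bolt r_n = 1.2 l_c t F_u ≤ 2.4 d t F_u; upper limit = 2.4 × 22 × 10 × 450 / 1000 = 237.6 kN.
Edge bolt: l_c = 35 − 24/2 = 23 mm → 1.2 × 23 × 10 × 450 / 1000 = 124.2 → r_n = 124.2 kN.
Interior bolts: l_c = 85 − 24 = 61 mm → 1.2 × 61 × 10 × 450 / 1000 = 329.4 → r_n = 237.6 kN.
R_n = 1 × 124.2 + 1 × 237.6 = 361.8 kN.
Design strength φR_n = 0.75 × 361.8 = 271 kN.

271 kN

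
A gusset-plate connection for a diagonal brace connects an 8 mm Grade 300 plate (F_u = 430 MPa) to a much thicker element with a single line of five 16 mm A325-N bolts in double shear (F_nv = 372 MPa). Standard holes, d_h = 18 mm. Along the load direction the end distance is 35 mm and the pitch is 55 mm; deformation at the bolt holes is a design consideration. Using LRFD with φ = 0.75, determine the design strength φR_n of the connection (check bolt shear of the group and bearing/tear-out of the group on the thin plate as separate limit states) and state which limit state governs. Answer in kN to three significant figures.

Bolt shear: A_b = π·16²/4 = 201.1 mm²; R_n = 372 × 201.1 × 5 × 2 / 1000 = 748 kN → 0.75 × 748 = 561 kN.
Bearing (1.2 l_c t F_u ≤ 2.4 d t F_u): upper limit = 2.4·16·8·430 / 1000 = 132.1 kN.
  Edge l_c = 35 − 18/2 = 26 → r_n = 107.3 kN; interior l_c = 55 − 18 = 37 → r_n = 132.1 kN.
  R_n,bearing = 1·107.3 + 4·132.1 = 635.7 kN → 0.75 × 635.7 = 477 kN.
Bearing governs: 477 kN.

477 kN (bearing governs)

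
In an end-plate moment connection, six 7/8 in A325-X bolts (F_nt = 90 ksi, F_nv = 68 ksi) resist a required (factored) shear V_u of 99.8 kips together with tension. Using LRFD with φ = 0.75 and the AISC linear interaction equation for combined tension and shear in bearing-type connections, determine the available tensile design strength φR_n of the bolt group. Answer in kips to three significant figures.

185 kips

A_b = π·0.875²/4 = 0.6013 in²; f_rv = 99.8 / (6 × 0.6013) = 27.66 ksi.
F'_nt = 1.3 F_nt − (F_nt / φF_nv) f_rv = 1.3·90 − (90/(0.75·68))·27.66 = 68.19 ksi, capped at F_nt → F'_nt = 68.19 ksi.
R_n = F'_nt · A_b · n = 68.19 × 0.6013 × 6 = 246 kips.
Design strength φR_n = 0.75 × 246 = 185 kips.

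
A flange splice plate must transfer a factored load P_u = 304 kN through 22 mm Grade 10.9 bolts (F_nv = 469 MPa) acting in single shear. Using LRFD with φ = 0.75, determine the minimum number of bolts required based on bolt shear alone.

3 bolts

A_b = π·22²/4 = 380.1 mm².
Per-bolt design strength φR_n = 0.75 × 469 × 380.1 × 1 / 1000 = 133.7 kN.
n ≥ 304 / 133.7 = 2.274 → use 3 bolts.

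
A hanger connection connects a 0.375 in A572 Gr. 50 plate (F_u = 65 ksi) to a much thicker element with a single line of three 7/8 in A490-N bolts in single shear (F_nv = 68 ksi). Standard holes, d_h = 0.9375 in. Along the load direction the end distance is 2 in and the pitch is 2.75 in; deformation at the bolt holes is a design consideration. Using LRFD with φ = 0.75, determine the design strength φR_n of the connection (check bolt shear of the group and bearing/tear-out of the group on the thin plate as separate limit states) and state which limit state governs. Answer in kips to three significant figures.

Bolt shear: A_b = π·0.875²/4 = 0.6013 in²; R_n = 68 × 0.6013 × 3 × 1 = 122.7 kips → 0.75 × 122.7 = 92 kips.
Bearing (1.2 l_c t F_u ≤ 2.4 d t F_u): upper limit = 2.4·0.875·0.375·65 = 51.19 kips.
  Edge l_c = 2 − 0.9375/2 = 1.531 → r_n = 44.79 kips; interior l_c = 2.75 − 0.9375 = 1.812 → r_n = 51.19 kips.
  R_n,bearing = 1·44.79 + 2·51.19 = 147.2 kips → 0.75 × 147.2 = 110 kips.
Bolt shear governs: 92 kips.

92 kips (bolt shear governs)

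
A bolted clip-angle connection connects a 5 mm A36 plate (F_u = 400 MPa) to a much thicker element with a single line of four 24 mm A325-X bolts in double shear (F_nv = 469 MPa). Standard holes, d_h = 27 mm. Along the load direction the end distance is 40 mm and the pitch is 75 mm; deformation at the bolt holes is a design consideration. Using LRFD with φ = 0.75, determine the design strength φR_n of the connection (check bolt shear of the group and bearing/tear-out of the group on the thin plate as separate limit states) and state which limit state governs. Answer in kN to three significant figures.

307 kN (bearing governs)

Bolt shear: A_b = π·24²/4 = 452.4 mm²; R_n = 469 × 452.4 × 4 × 2 / 1000 = 1697 kN → 0.75 × 1697 = 1270 kN.
Bearing (1.2 l_c t F_u ≤ 2.4 d t F_u): upper limit = 2.4·24·5·400 / 1000 = 115.2 kN.
  Edge l_c = 40 − 27/2 = 26.5 → r_n = 63.6 kN; interior l_c = 75 − 27 = 48 → r_n = 115.2 kN.
  R_n,bearing = 1·63.6 + 3·115.2 = 409.2 kN → 0.75 × 409.2 = 307 kN.
Bearing governs: 307 kN.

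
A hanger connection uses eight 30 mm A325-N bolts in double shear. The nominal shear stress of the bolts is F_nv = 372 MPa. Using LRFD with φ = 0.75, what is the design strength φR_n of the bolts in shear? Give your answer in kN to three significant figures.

A_b = π × 30² / 4 = 706.9 mm².
R_n = F_nv · A_b · n · n_s = 372 × 706.9 × 8 × 2 / 1000 = 4207 kN.
Design strength φR_n = 0.75 × 4207 = 3160 kN.

3160 kN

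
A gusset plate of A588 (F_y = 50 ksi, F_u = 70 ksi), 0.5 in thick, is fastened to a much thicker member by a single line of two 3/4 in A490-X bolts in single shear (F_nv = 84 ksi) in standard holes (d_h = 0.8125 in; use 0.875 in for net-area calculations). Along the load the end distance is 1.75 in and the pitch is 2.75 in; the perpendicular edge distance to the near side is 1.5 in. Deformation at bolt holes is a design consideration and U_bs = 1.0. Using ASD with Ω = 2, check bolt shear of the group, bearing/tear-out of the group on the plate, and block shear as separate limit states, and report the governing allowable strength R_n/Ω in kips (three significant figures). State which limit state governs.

37.1 kips (bolt shear governs)

Bolt shear: A_b = π·0.75²/4 = 0.4418 in²; R_n = 84 × 0.4418 × 2 × 1 = 74.22 kips → 74.22 / 2 = 37.1 kips.
Bearing: edge l_c = 1.344, r_n = 56.44 kips; interior l_c = 1.938, r_n = 63 kips; R_n = 56.44 + 1·63 = 119.4 kips → 59.7 kips.
Block shear: A_gv = 2.25, A_nv = 1.594, A_nt = 0.5312 in²; R_n = min(0.6F_uA_nv, 0.6F_yA_gv) + U_bs·F_u·A_nt = 104.1 kips → 52.1 kips.
Bolt shear governs: 37.1 kips.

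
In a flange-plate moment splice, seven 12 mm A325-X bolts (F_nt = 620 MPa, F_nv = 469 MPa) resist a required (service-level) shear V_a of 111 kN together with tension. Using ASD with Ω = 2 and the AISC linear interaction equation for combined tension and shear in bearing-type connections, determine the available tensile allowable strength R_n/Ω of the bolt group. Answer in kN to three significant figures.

172 kN

A_b = π·12²/4 = 113.1 mm²; f_rv = 111 × 1000 / (7 × 113.1) = 140.2 MPa.
F'_nt = 1.3 F_nt − (Ω F_nt / F_nv) f_rv = 1.3·620 − (2·620/469)·140.2 = 435.3 MPa, capped at F_nt → F'_nt = 435.3 MPa.
R_n = F'_nt · A_b · n = 435.3 × 113.1 × 7 / 1000 = 344.6 kN.
Allowable strength R_n/Ω = 344.6 / 2 = 172 kN.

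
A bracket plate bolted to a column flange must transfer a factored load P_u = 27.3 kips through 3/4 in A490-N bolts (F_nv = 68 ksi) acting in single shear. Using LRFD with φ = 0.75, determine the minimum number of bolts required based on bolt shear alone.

A_b = π·0.75²/4 = 0.4418 in².
Per-bolt design strength φR_n = 0.75 × 68 × 0.4418 × 1 = 22.53 kips.
n ≥ 27.3 / 22.53 = 1.212 → use 2 bolts.

2 bolts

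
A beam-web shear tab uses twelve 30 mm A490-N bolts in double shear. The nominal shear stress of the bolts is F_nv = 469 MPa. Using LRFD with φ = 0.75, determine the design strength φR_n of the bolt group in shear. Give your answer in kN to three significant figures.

A_b = π × 30² / 4 = 706.9 mm².
R_n = F_nv · A_b · n · n_s = 469 × 706.9 × 12 × 2 / 1000 = 7956 kN.
Design strength φR_n = 0.75 × 7956 = 5970 kN.

5970 kN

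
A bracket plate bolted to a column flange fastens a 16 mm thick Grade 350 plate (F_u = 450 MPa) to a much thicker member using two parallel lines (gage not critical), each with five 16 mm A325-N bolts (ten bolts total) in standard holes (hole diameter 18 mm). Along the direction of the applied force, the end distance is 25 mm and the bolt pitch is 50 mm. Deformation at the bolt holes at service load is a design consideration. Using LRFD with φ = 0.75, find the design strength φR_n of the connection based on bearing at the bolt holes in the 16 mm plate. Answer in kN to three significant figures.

Per bolt r_n = 1.2 l_c t F_u ≤ 2.4 d t F_u; upper limit = 2.4 × 16 × 16 × 450 / 1000 = 276.5 kN.
Edge bolt: l_c = 25 − 18/2 = 16 mm → 1.2 × 16 × 16 × 450 / 1000 = 138.2 → r_n = 138.2 kN.
Interior bolts: l_c = 50 − 18 = 32 mm → 1.2 × 32 × 16 × 450 / 1000 = 276.5 → r_n = 276.5 kN.
R_n = 2 × 138.2 + 8 × 276.5 = 2488 kN.
Design strength φR_n = 0.75 × 2488 = 1870 kN.

1870 kN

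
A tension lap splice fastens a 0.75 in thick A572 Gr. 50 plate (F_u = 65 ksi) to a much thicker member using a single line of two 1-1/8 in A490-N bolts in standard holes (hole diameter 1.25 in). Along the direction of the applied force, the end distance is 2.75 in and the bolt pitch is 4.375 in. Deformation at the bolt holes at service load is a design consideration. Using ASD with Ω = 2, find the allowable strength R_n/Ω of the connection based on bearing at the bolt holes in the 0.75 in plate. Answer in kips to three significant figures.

128 kips

Per bolt r_n = 1.2 l_c t F_u ≤ 2.4 d t F_u; upper limit = 2.4 × 1.125 × 0.75 × 65 = 131.6 kips.
Edge bolt: l_c = 2.75 − 1.25/2 = 2.125 in → 1.2 × 2.125 × 0.75 × 65 = 124.3 → r_n = 124.3 kips.
Interior bolts: l_c = 4.375 − 1.25 = 3.125 in → 1.2 × 3.125 × 0.75 × 65 = 182.8 → r_n = 131.6 kips.
R_n = 1 × 124.3 + 1 × 131.6 = 255.9 kips.
Allowable strength R_n/Ω = 255.9 / 2 = 128 kips.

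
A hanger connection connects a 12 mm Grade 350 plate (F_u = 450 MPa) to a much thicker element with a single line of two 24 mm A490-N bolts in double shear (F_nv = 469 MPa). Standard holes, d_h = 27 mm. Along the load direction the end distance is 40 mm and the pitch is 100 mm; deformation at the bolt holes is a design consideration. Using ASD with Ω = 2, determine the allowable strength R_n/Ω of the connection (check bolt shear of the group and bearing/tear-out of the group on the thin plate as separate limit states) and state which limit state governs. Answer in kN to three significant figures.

Bolt shear: A_b = π·24²/4 = 452.4 mm²; R_n = 469 × 452.4 × 2 × 2 / 1000 = 848.7 kN → 848.7 / 2 = 424 kN.
Bearing (1.2 l_c t F_u ≤ 2.4 d t F_u): upper limit = 2.4·24·12·450 / 1000 = 311 kN.
  Edge l_c = 40 − 27/2 = 26.5 → r_n = 171.7 kN; interior l_c = 100 − 27 = 73 → r_n = 311 kN.
  R_n,bearing = 1·171.7 + 1·311 = 482.8 kN → 482.8 / 2 = 241 kN.
Bearing governs: 241 kN.

241 kN (bearing governs)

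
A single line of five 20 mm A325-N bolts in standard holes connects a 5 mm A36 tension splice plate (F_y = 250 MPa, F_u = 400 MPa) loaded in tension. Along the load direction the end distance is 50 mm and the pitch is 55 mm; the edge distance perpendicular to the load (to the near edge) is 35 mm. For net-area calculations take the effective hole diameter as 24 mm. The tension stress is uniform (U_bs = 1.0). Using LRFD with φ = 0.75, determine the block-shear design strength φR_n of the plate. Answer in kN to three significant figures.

180 kN

Shear plane L_v = 50 + 4·55 = 270 mm; A_gv = 270 × 5 = 1350 mm².
A_nv = (270 − 4.5·24) × 5 = 810 mm².
A_nt = (35 − 0.5·24) × 5 = 115 mm².
0.6 F_u A_nv = 194.4 kN; 0.6 F_y A_gv = 202.5 kN → shear rupture governs the shear term.
R_n = 194.4 + 1.0 × 400 × 115 / 1000 = 240.4 kN.
Design strength φR_n = 0.75 × 240.4 = 180 kN.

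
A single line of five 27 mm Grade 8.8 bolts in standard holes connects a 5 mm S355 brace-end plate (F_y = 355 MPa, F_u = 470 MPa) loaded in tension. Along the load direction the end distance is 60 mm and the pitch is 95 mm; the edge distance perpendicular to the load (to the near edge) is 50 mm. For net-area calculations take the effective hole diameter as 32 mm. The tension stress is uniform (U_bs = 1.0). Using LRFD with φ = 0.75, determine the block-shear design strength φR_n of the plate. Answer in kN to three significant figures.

Shear plane L_v = 60 + 4·95 = 440 mm; A_gv = 440 × 5 = 2200 mm².
A_nv = (440 − 4.5·32) × 5 = 1480 mm².
A_nt = (50 − 0.5·32) × 5 = 170 mm².
0.6 F_u A_nv = 417.4 kN; 0.6 F_y A_gv = 468.6 kN → shear rupture governs the shear term.
R_n = 417.4 + 1.0 × 470 × 170 / 1000 = 497.3 kN.
Design strength φR_n = 0.75 × 497.3 = 373 kN.

373 kN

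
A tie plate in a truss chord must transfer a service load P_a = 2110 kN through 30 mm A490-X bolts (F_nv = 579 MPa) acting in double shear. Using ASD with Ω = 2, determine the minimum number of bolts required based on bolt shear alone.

A_b = π·30²/4 = 706.9 mm².
Per-bolt allowable strength R_n/Ω = 579 × 706.9 × 2 / 1000 / 2 = 409.3 kN.
n ≥ 2110 / 409.3 = 5.156 → use 6 bolts.

6 bolts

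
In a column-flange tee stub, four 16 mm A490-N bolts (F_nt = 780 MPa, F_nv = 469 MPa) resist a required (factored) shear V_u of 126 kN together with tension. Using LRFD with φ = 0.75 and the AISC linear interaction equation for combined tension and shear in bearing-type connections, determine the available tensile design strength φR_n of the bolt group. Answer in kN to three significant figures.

A_b = π·16²/4 = 201.1 mm²; f_rv = 126 × 1000 / (4 × 201.1) = 156.7 MPa.
F'_nt = 1.3 F_nt − (F_nt / φF_nv) f_rv = 1.3·780 − (780/(0.75·469))·156.7 = 666.6 MPa, capped at F_nt → F'_nt = 666.6 MPa.
R_n = F'_nt · A_b · n = 666.6 × 201.1 × 4 / 1000 = 536.1 kN.
Design strength φR_n = 0.75 × 536.1 = 402 kN.

402 kN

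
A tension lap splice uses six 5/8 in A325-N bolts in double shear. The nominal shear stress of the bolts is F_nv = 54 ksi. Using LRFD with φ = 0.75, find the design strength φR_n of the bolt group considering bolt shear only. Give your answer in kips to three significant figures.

A_b = π × 0.625² / 4 = 0.3068 in².
R_n = F_nv · A_b · n · n_s = 54 × 0.3068 × 6 × 2 = 198.8 kips.
Design strength φR_n = 0.75 × 198.8 = 149 kips.

149 kips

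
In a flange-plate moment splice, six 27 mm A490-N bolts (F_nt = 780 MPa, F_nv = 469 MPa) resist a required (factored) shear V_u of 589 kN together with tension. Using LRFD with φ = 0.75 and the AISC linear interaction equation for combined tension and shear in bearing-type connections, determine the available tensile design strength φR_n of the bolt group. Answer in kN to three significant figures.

A_b = π·27²/4 = 572.6 mm²; f_rv = 589 × 1000 / (6 × 572.6) = 171.5 MPa.
F'_nt = 1.3 F_nt − (F_nt / φF_nv) f_rv = 1.3·780 − (780/(0.75·469))·171.5 = 633.8 MPa, capped at F_nt → F'_nt = 633.8 MPa.
R_n = F'_nt · A_b · n = 633.8 × 572.6 × 6 / 1000 = 2177 kN.
Design strength φR_n = 0.75 × 2177 = 1630 kN.

1630 kN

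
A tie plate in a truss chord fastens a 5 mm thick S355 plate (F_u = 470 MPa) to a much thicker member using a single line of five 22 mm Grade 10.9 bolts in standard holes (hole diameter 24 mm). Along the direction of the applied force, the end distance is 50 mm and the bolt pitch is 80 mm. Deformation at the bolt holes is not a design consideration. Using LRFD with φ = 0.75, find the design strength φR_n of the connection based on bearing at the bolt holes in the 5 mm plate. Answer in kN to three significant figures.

566 kN

Per bolt r_n = 1.5 l_c t F_u ≤ 3.0 d t F_u; upper limit = 3.0 × 22 × 5 × 470 / 1000 = 155.1 kN.
Edge bolt: l_c = 50 − 24/2 = 38 mm → 1.5 × 38 × 5 × 470 / 1000 = 133.9 → r_n = 133.9 kN.
Interior bolts: l_c = 80 − 24 = 56 mm → 1.5 × 56 × 5 × 470 / 1000 = 197.4 → r_n = 155.1 kN.
R_n = 1 × 133.9 + 4 × 155.1 = 754.3 kN.
Design strength φR_n = 0.75 × 754.3 = 566 kN.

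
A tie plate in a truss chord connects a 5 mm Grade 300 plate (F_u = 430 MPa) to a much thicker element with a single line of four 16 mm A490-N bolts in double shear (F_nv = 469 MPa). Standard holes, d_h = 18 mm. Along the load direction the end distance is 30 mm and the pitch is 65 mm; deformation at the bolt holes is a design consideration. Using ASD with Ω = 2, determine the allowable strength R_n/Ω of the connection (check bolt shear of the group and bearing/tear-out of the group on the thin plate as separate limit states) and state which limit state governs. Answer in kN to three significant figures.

Bolt shear: A_b = π·16²/4 = 201.1 mm²; R_n = 469 × 201.1 × 4 × 2 / 1000 = 754.4 kN → 754.4 / 2 = 377 kN.
Bearing (1.2 l_c t F_u ≤ 2.4 d t F_u): upper limit = 2.4·16·5·430 / 1000 = 82.56 kN.
  Edge l_c = 30 − 18/2 = 21 → r_n = 54.18 kN; interior l_c = 65 − 18 = 47 → r_n = 82.56 kN.
  R_n,bearing = 1·54.18 + 3·82.56 = 301.9 kN → 301.9 / 2 = 151 kN.
Bearing governs: 151 kN.

151 kN (bearing governs)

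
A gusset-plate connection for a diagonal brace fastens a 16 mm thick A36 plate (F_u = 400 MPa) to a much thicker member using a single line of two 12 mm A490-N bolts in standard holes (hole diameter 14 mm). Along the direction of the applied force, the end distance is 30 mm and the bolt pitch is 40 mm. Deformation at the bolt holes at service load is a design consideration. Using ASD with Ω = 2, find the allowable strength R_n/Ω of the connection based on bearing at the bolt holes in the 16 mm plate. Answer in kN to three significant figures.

180 kN

Per bolt r_n = 1.2 l_c t F_u ≤ 2.4 d t F_u; upper limit = 2.4 × 12 × 16 × 400 / 1000 = 184.3 kN.
Edge bolt: l_c = 30 − 14/2 = 23 mm → 1.2 × 23 × 16 × 400 / 1000 = 176.6 → r_n = 176.6 kN.
Interior bolts: l_c = 40 − 14 = 26 mm → 1.2 × 26 × 16 × 400 / 1000 = 199.7 → r_n = 184.3 kN.
R_n = 1 × 176.6 + 1 × 184.3 = 361 kN.
Allowable strength R_n/Ω = 361 / 2 = 180 kN.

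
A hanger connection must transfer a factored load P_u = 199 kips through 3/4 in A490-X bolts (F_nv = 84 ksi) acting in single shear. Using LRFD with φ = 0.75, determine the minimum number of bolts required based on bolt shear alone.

A_b = π·0.75²/4 = 0.4418 in².
Per-bolt design strength φR_n = 0.75 × 84 × 0.4418 × 1 = 27.83 kips.
n ≥ 199 / 27.83 = 7.15 → use 8 bolts.

8 bolts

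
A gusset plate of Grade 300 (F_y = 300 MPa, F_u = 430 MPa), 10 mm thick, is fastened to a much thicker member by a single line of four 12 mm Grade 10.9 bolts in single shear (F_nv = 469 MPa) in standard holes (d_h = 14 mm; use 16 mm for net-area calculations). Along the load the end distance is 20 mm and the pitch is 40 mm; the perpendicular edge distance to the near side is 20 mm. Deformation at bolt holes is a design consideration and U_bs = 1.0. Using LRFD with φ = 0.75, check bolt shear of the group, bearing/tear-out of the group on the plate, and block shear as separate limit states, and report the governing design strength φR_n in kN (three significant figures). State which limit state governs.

Bolt shear: A_b = π·12²/4 = 113.1 mm²; R_n = 469 × 113.1 × 4 × 1 / 1000 = 212.2 kN → 0.75 × 212.2 = 159 kN.
Bearing: edge l_c = 13, r_n = 67.08 kN; interior l_c = 26, r_n = 123.8 kN; R_n = 67.08 + 3·123.8 = 438.6 kN → 329 kN.
Block shear: A_gv = 1400, A_nv = 840, A_nt = 120 mm²; R_n = min(0.6F_uA_nv, 0.6F_yA_gv) + U_bs·F_u·A_nt = 268.3 kN → 201 kN.
Bolt shear governs: 159 kN.

159 kN (bolt shear governs)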